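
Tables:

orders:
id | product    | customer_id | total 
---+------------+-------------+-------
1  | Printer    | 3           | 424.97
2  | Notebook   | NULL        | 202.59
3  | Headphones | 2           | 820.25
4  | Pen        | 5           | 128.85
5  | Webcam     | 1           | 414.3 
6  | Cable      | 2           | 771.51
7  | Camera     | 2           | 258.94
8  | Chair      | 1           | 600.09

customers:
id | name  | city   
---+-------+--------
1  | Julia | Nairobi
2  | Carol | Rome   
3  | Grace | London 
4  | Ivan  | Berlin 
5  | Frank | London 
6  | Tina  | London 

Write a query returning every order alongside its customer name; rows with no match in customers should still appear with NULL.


LEFT JOIN keeps every row from orders (the left table); where customer_id has no match in customers, the customer columns become NULL. Walk through each order:
  - order 1 (Printer): customer_id=3 -> matches Grace
  - order 2 (Notebook): customer_id=NULL, no match -> kept with NULL
  - order 3 (Headphones): customer_id=2 -> matches Carol
  - order 4 (Pen): customer_id=5 -> matches Frank
  - order 5 (Webcam): customer_id=1 -> matches Julia
  - order 6 (Cable): customer_id=2 -> matches Carol
  - order 7 (Camera): customer_id=2 -> matches Carol
  - order 8 (Chair): customer_id=1 -> matches Julia
All 8 rows appear; 1 has NULL customer.

SQL:
SELECT a.product, b.name AS customer
FROM orders a
LEFT JOIN customers b ON a.customer_id = b.id

Result:
product    | customer
-----------+---------
Printer    | Grace   
Notebook   | NULL    
Headphones | Carol   
Pen        | Frank   
Webcam     | Julia   
Cable      | Carol   
Camera     | Carol   
Chair      | Julia   


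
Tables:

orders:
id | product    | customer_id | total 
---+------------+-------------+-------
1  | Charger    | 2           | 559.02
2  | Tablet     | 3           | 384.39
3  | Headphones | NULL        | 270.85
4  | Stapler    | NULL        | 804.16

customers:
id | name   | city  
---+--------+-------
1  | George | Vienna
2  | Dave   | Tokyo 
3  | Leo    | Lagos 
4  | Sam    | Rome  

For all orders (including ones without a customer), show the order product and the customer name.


LEFT JOIN keeps every row from orders (the left table); where customer_id has no match in customers, the customer columns become NULL. Walk through each order:
  - order 1 (Charger): customer_id=2 -> matches Dave
  - order 2 (Tablet): customer_id=3 -> matches Leo
  - order 3 (Headphones): customer_id=NULL, no match -> kept with NULL
  - order 4 (Stapler): customer_id=NULL, no match -> kept with NULL
All 4 rows appear; 2 have NULL customer.

SQL:
SELECT a.product, b.name AS customer
FROM orders a
LEFT JOIN customers b ON a.customer_id = b.id

Result:
product    | customer
-----------+---------
Charger    | Dave    
Tablet     | Leo     
Headphones | NULL    
Stapler    | NULL    


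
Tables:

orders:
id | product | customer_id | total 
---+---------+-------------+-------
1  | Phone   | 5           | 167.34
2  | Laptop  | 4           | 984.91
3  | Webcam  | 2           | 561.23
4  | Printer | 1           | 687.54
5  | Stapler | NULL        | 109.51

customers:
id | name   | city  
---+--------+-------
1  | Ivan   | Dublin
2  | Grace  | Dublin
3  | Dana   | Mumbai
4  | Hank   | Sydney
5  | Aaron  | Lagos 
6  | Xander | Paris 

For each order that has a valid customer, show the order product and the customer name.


INNER JOIN keeps only orders rows whose customer_id matches an id in customers. Walk through each order:
  - order 1 (Phone): customer_id=5 -> matches Aaron
  - order 2 (Laptop): customer_id=4 -> matches Hank
  - order 3 (Webcam): customer_id=2 -> matches Grace
  - order 4 (Printer): customer_id=1 -> matches Ivan
  - order 5 (Stapler): customer_id=NULL, no match -> dropped
So 1 of 5 rows is dropped.

SQL:
SELECT a.product, b.name AS customer
FROM orders a
INNER JOIN customers b ON a.customer_id = b.id

Result:
product | customer
--------+---------
Phone   | Aaron   
Laptop  | Hank    
Webcam  | Grace   
Printer | Ivan    


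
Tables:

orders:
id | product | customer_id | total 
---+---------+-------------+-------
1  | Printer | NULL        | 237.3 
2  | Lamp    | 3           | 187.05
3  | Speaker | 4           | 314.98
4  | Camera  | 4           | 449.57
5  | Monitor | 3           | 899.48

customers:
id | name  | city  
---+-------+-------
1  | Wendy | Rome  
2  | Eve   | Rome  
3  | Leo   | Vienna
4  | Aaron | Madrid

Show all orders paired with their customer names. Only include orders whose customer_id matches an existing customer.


INNER JOIN keeps only orders rows whose customer_id matches an id in customers. Walk through each order:
  - order 1 (Printer): customer_id=NULL, no match -> dropped
  - order 2 (Lamp): customer_id=3 -> matches Leo
  - order 3 (Speaker): customer_id=4 -> matches Aaron
  - order 4 (Camera): customer_id=4 -> matches Aaron
  - order 5 (Monitor): customer_id=3 -> matches Leo
So 1 of 5 rows is dropped.

SQL:
SELECT a.product, b.name AS customer
FROM orders a
INNER JOIN customers b ON a.customer_id = b.id

Result:
product | customer
--------+---------
Lamp    | Leo     
Speaker | Aaron   
Camera  | Aaron   
Monitor | Leo     


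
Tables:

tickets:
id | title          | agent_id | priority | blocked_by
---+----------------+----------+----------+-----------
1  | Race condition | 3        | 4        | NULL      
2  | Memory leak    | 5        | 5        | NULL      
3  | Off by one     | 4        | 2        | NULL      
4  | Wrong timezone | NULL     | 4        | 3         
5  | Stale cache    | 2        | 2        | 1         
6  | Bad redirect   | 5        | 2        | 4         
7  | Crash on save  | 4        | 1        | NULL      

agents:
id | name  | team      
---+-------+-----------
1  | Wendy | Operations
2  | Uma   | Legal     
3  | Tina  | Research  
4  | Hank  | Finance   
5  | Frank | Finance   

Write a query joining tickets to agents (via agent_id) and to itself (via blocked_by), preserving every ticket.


Two LEFT JOINs from the same base table tickets: one to agents via agent_id, one to tickets itself via blocked_by. Both are LEFT so every ticket is preserved.
Match against agents:
  - ticket 1 (Race condition): agent_id=3 -> matches Tina
  - ticket 2 (Memory leak): agent_id=5 -> matches Frank
  - ticket 3 (Off by one): agent_id=4 -> matches Hank
  - ticket 4 (Wrong timezone): agent_id=NULL, no match -> kept with NULL
  - ticket 5 (Stale cache): agent_id=2 -> matches Uma
  - ticket 6 (Bad redirect): agent_id=5 -> matches Frank
  - ticket 7 (Crash on save): agent_id=4 -> matches Hank
Match against tickets (self):
  - ticket 1 (Race condition): blocked_by=NULL -> NULL
  - ticket 2 (Memory leak): blocked_by=NULL -> NULL
  - ticket 3 (Off by one): blocked_by=NULL -> NULL
  - ticket 4 (Wrong timezone): blocked_by=3 -> Off by one
  - ticket 5 (Stale cache): blocked_by=1 -> Race condition
  - ticket 6 (Bad redirect): blocked_by=4 -> Wrong timezone
  - ticket 7 (Crash on save): blocked_by=NULL -> NULL

SQL:
SELECT a.title, b.name AS agent, c.title AS blocked_by
FROM tickets a
LEFT JOIN agents b ON a.agent_id = b.id
LEFT JOIN tickets c ON a.blocked_by = c.id

Result:
title          | agent | blocked_by    
---------------+-------+---------------
Race condition | Tina  | NULL          
Memory leak    | Frank | NULL          
Off by one     | Hank  | NULL          
Wrong timezone | NULL  | Off by one    
Stale cache    | Uma   | Race condition
Bad redirect   | Frank | Wrong timezone
Crash on save  | Hank  | NULL          


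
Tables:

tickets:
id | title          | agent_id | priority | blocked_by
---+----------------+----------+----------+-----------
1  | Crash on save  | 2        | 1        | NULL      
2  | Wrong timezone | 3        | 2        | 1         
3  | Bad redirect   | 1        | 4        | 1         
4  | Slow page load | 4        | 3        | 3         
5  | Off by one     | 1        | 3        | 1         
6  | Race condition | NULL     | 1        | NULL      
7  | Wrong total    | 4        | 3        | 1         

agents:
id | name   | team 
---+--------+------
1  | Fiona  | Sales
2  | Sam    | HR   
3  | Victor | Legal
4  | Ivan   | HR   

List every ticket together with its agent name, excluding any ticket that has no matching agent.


INNER JOIN keeps only tickets rows whose agent_id matches an id in agents. Walk through each ticket:
  - ticket 1 (Crash on save): agent_id=2 -> matches Sam
  - ticket 2 (Wrong timezone): agent_id=3 -> matches Victor
  - ticket 3 (Bad redirect): agent_id=1 -> matches Fiona
  - ticket 4 (Slow page load): agent_id=4 -> matches Ivan
  - ticket 5 (Off by one): agent_id=1 -> matches Fiona
  - ticket 6 (Race condition): agent_id=NULL, no match -> dropped
  - ticket 7 (Wrong total): agent_id=4 -> matches Ivan
So 1 of 7 rows is dropped.

SQL:
SELECT a.title, b.name AS agent
FROM tickets a
INNER JOIN agents b ON a.agent_id = b.id

Result:
title          | agent 
---------------+-------
Crash on save  | Sam   
Wrong timezone | Victor
Bad redirect   | Fiona 
Slow page load | Ivan  
Off by one     | Fiona 
Wrong total    | Ivan  


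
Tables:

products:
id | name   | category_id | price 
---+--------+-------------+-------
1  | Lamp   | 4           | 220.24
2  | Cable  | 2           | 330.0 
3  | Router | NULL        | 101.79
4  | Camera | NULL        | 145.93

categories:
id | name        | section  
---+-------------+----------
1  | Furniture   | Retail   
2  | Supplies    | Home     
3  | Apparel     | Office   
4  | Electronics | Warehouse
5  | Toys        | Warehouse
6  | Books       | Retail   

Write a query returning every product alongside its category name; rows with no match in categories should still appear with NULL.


LEFT JOIN keeps every row from products (the left table); where category_id has no match in categories, the category columns become NULL. Walk through each product:
  - product 1 (Lamp): category_id=4 -> matches Electronics
  - product 2 (Cable): category_id=2 -> matches Supplies
  - product 3 (Router): category_id=NULL, no match -> kept with NULL
  - product 4 (Camera): category_id=NULL, no match -> kept with NULL
All 4 rows appear; 2 have NULL category.

SQL:
SELECT a.name, b.name AS category
FROM products a
LEFT JOIN categories b ON a.category_id = b.id

Result:
name   | category   
-------+------------
Lamp   | Electronics
Cable  | Supplies   
Router | NULL       
Camera | NULL       


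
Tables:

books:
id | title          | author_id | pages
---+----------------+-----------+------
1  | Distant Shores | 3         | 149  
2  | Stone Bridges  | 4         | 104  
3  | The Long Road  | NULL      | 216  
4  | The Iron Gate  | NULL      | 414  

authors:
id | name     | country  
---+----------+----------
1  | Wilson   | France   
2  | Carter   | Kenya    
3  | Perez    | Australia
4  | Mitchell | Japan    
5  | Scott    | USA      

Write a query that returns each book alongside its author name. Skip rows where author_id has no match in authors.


INNER JOIN keeps only books rows whose author_id matches an id in authors. Walk through each book:
  - book 1 (Distant Shores): author_id=3 -> matches Perez
  - book 2 (Stone Bridges): author_id=4 -> matches Mitchell
  - book 3 (The Long Road): author_id=NULL, no match -> dropped
  - book 4 (The Iron Gate): author_id=NULL, no match -> dropped
So 2 of 4 rows are dropped.

SQL:
SELECT a.title, b.name AS author
FROM books a
INNER JOIN authors b ON a.author_id = b.id

Result:
title          | author  
---------------+---------
Distant Shores | Perez   
Stone Bridges  | Mitchell


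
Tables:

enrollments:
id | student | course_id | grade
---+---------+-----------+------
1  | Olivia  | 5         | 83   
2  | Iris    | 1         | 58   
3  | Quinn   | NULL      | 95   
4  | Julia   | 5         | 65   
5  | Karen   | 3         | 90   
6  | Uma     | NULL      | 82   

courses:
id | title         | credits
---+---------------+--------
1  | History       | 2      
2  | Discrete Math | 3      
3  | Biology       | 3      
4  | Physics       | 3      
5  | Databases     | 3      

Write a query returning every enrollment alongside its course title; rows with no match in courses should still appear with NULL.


LEFT JOIN keeps every row from enrollments (the left table); where course_id has no match in courses, the course columns become NULL. Walk through each enrollment:
  - enrollment 1 (Olivia): course_id=5 -> matches Databases
  - enrollment 2 (Iris): course_id=1 -> matches History
  - enrollment 3 (Quinn): course_id=NULL, no match -> kept with NULL
  - enrollment 4 (Julia): course_id=5 -> matches Databases
  - enrollment 5 (Karen): course_id=3 -> matches Biology
  - enrollment 6 (Uma): course_id=NULL, no match -> kept with NULL
All 6 rows appear; 2 have NULL course.

SQL:
SELECT a.student, b.title AS course
FROM enrollments a
LEFT JOIN courses b ON a.course_id = b.id

Result:
student | course   
--------+----------
Olivia  | Databases
Iris    | History  
Quinn   | NULL     
Julia   | Databases
Karen   | Biology  
Uma     | NULL     


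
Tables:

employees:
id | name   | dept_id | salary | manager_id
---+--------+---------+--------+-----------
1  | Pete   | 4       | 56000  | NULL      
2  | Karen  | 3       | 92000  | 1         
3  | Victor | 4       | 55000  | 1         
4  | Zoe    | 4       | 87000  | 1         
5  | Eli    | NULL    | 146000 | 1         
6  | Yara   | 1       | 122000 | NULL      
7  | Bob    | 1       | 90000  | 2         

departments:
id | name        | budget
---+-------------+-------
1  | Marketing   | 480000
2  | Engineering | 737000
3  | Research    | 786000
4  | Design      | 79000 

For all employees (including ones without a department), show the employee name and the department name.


LEFT JOIN keeps every row from employees (the left table); where dept_id has no match in departments, the department columns become NULL. Walk through each employee:
  - employee 1 (Pete): dept_id=4 -> matches Design
  - employee 2 (Karen): dept_id=3 -> matches Research
  - employee 3 (Victor): dept_id=4 -> matches Design
  - employee 4 (Zoe): dept_id=4 -> matches Design
  - employee 5 (Eli): dept_id=NULL, no match -> kept with NULL
  - employee 6 (Yara): dept_id=1 -> matches Marketing
  - employee 7 (Bob): dept_id=1 -> matches Marketing
All 7 rows appear; 1 has NULL department.

SQL:
SELECT a.name, b.name AS department
FROM employees a
LEFT JOIN departments b ON a.dept_id = b.id

Result:
name   | department
-------+-----------
Pete   | Design    
Karen  | Research  
Victor | Design    
Zoe    | Design    
Eli    | NULL      
Yara   | Marketing 
Bob    | Marketing 


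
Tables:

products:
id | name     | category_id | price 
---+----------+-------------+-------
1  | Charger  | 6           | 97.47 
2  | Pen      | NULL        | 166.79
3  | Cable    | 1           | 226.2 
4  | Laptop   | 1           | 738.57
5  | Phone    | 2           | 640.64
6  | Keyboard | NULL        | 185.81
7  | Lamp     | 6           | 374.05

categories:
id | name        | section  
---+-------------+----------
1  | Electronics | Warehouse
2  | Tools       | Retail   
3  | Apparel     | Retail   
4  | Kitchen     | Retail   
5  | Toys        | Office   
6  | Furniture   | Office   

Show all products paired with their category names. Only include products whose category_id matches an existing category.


INNER JOIN keeps only products rows whose category_id matches an id in categories. Walk through each product:
  - product 1 (Charger): category_id=6 -> matches Furniture
  - product 2 (Pen): category_id=NULL, no match -> dropped
  - product 3 (Cable): category_id=1 -> matches Electronics
  - product 4 (Laptop): category_id=1 -> matches Electronics
  - product 5 (Phone): category_id=2 -> matches Tools
  - product 6 (Keyboard): category_id=NULL, no match -> dropped
  - product 7 (Lamp): category_id=6 -> matches Furniture
So 2 of 7 rows are dropped.

SQL:
SELECT a.name, b.name AS category
FROM products a
INNER JOIN categories b ON a.category_id = b.id

Result:
name    | category   
--------+------------
Charger | Furniture  
Cable   | Electronics
Laptop  | Electronics
Phone   | Tools      
Lamp    | Furniture  


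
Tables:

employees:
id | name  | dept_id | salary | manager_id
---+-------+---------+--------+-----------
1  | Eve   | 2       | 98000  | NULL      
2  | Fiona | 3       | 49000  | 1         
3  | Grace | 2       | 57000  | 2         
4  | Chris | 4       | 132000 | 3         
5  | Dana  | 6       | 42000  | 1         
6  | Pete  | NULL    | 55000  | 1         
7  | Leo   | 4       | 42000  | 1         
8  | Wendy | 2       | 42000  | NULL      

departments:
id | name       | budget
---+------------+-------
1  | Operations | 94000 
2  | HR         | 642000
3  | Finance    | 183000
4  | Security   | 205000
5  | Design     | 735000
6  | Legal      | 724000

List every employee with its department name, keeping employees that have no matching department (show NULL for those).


LEFT JOIN keeps every row from employees (the left table); where dept_id has no match in departments, the department columns become NULL. Walk through each employee:
  - employee 1 (Eve): dept_id=2 -> matches HR
  - employee 2 (Fiona): dept_id=3 -> matches Finance
  - employee 3 (Grace): dept_id=2 -> matches HR
  - employee 4 (Chris): dept_id=4 -> matches Security
  - employee 5 (Dana): dept_id=6 -> matches Legal
  - employee 6 (Pete): dept_id=NULL, no match -> kept with NULL
  - employee 7 (Leo): dept_id=4 -> matches Security
  - employee 8 (Wendy): dept_id=2 -> matches HR
All 8 rows appear; 1 has NULL department.

SQL:
SELECT a.name, b.name AS department
FROM employees a
LEFT JOIN departments b ON a.dept_id = b.id

Result:
name  | department
------+-----------
Eve   | HR        
Fiona | Finance   
Grace | HR        
Chris | Security  
Dana  | Legal     
Pete  | NULL      
Leo   | Security  
Wendy | HR        


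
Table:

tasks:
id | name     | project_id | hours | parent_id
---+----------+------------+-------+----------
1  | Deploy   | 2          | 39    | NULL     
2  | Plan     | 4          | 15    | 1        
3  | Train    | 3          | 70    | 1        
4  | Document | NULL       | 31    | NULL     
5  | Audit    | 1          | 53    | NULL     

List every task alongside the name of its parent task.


This is a self-join: tasks is joined to a second copy of itself, matching each row's parent_id to another row's id. Use LEFT JOIN so rows with parent_id=NULL are kept.
  - task 1 (Deploy): parent_id=NULL -> NULL
  - task 2 (Plan): parent_id=1 -> Deploy
  - task 3 (Train): parent_id=1 -> Deploy
  - task 4 (Document): parent_id=NULL -> NULL
  - task 5 (Audit): parent_id=NULL -> NULL

SQL:
SELECT a.name AS item, b.name AS parent
FROM tasks a
LEFT JOIN tasks b ON a.parent_id = b.id

Result:
item     | parent
---------+-------
Deploy   | NULL  
Plan     | Deploy
Train    | Deploy
Document | NULL  
Audit    | NULL  


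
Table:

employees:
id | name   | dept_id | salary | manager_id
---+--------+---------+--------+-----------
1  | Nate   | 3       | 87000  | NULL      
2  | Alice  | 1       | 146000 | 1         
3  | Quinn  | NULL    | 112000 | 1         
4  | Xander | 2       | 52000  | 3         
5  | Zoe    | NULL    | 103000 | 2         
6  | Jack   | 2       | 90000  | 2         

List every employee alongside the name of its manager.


This is a self-join: employees is joined to a second copy of itself, matching each row's manager_id to another row's id. Use LEFT JOIN so rows with manager_id=NULL are kept.
  - employee 1 (Nate): manager_id=NULL -> NULL
  - employee 2 (Alice): manager_id=1 -> Nate
  - employee 3 (Quinn): manager_id=1 -> Nate
  - employee 4 (Xander): manager_id=3 -> Quinn
  - employee 5 (Zoe): manager_id=2 -> Alice
  - employee 6 (Jack): manager_id=2 -> Alice

SQL:
SELECT a.name AS item, b.name AS manager
FROM employees a
LEFT JOIN employees b ON a.manager_id = b.id

Result:
item   | manager
-------+--------
Nate   | NULL   
Alice  | Nate   
Quinn  | Nate   
Xander | Quinn  
Zoe    | Alice  
Jack   | Alice  


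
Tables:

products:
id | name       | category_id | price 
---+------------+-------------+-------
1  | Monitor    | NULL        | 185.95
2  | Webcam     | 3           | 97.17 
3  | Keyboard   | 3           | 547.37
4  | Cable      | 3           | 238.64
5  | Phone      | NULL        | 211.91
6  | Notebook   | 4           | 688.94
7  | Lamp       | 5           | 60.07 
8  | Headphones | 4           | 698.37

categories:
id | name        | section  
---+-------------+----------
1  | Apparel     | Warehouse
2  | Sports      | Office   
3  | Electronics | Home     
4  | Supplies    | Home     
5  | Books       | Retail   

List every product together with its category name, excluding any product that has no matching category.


INNER JOIN keeps only products rows whose category_id matches an id in categories. Walk through each product:
  - product 1 (Monitor): category_id=NULL, no match -> dropped
  - product 2 (Webcam): category_id=3 -> matches Electronics
  - product 3 (Keyboard): category_id=3 -> matches Electronics
  - product 4 (Cable): category_id=3 -> matches Electronics
  - product 5 (Phone): category_id=NULL, no match -> dropped
  - product 6 (Notebook): category_id=4 -> matches Supplies
  - product 7 (Lamp): category_id=5 -> matches Books
  - product 8 (Headphones): category_id=4 -> matches Supplies
So 2 of 8 rows are dropped.

SQL:
SELECT a.name, b.name AS category
FROM products a
INNER JOIN categories b ON a.category_id = b.id

Result:
name       | category   
-----------+------------
Webcam     | Electronics
Keyboard   | Electronics
Cable      | Electronics
Notebook   | Supplies   
Lamp       | Books      
Headphones | Supplies   


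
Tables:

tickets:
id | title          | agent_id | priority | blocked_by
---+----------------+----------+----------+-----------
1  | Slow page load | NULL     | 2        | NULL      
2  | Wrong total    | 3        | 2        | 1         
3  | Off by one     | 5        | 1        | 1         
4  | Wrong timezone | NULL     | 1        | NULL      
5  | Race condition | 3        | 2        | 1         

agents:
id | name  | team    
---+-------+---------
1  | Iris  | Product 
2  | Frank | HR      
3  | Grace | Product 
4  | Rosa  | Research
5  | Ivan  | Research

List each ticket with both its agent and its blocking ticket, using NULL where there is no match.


Two LEFT JOINs from the same base table tickets: one to agents via agent_id, one to tickets itself via blocked_by. Both are LEFT so every ticket is preserved.
Match against agents:
  - ticket 1 (Slow page load): agent_id=NULL, no match -> kept with NULL
  - ticket 2 (Wrong total): agent_id=3 -> matches Grace
  - ticket 3 (Off by one): agent_id=5 -> matches Ivan
  - ticket 4 (Wrong timezone): agent_id=NULL, no match -> kept with NULL
  - ticket 5 (Race condition): agent_id=3 -> matches Grace
Match against tickets (self):
  - ticket 1 (Slow page load): blocked_by=NULL -> NULL
  - ticket 2 (Wrong total): blocked_by=1 -> Slow page load
  - ticket 3 (Off by one): blocked_by=1 -> Slow page load
  - ticket 4 (Wrong timezone): blocked_by=NULL -> NULL
  - ticket 5 (Race condition): blocked_by=1 -> Slow page load

SQL:
SELECT a.title, b.name AS agent, c.title AS blocked_by
FROM tickets a
LEFT JOIN agents b ON a.agent_id = b.id
LEFT JOIN tickets c ON a.blocked_by = c.id

Result:
title          | agent | blocked_by    
---------------+-------+---------------
Slow page load | NULL  | NULL          
Wrong total    | Grace | Slow page load
Off by one     | Ivan  | Slow page load
Wrong timezone | NULL  | NULL          
Race condition | Grace | Slow page load


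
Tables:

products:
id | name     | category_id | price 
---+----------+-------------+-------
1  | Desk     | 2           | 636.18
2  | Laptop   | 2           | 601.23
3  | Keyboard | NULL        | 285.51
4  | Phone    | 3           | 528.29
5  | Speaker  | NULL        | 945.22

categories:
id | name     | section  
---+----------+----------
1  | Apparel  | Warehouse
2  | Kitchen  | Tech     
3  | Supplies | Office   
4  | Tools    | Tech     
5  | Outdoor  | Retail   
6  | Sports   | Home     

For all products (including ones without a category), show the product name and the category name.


LEFT JOIN keeps every row from products (the left table); where category_id has no match in categories, the category columns become NULL. Walk through each product:
  - product 1 (Desk): category_id=2 -> matches Kitchen
  - product 2 (Laptop): category_id=2 -> matches Kitchen
  - product 3 (Keyboard): category_id=NULL, no match -> kept with NULL
  - product 4 (Phone): category_id=3 -> matches Supplies
  - product 5 (Speaker): category_id=NULL, no match -> kept with NULL
All 5 rows appear; 2 have NULL category.

SQL:
SELECT a.name, b.name AS category
FROM products a
LEFT JOIN categories b ON a.category_id = b.id

Result:
name     | category
---------+---------
Desk     | Kitchen 
Laptop   | Kitchen 
Keyboard | NULL    
Phone    | Supplies
Speaker  | NULL    


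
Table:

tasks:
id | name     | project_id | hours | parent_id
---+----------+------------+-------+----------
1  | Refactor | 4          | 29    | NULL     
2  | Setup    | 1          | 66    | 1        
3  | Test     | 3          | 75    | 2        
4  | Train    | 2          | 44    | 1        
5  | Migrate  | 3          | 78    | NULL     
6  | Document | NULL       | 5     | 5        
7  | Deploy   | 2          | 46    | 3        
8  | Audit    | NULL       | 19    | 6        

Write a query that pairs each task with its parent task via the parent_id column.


This is a self-join: tasks is joined to a second copy of itself, matching each row's parent_id to another row's id. Use LEFT JOIN so rows with parent_id=NULL are kept.
  - task 1 (Refactor): parent_id=NULL -> NULL
  - task 2 (Setup): parent_id=1 -> Refactor
  - task 3 (Test): parent_id=2 -> Setup
  - task 4 (Train): parent_id=1 -> Refactor
  - task 5 (Migrate): parent_id=NULL -> NULL
  - task 6 (Document): parent_id=5 -> Migrate
  - task 7 (Deploy): parent_id=3 -> Test
  - task 8 (Audit): parent_id=6 -> Document

SQL:
SELECT a.name AS item, b.name AS parent
FROM tasks a
LEFT JOIN tasks b ON a.parent_id = b.id

Result:
item     | parent  
---------+---------
Refactor | NULL    
Setup    | Refactor
Test     | Setup   
Train    | Refactor
Migrate  | NULL    
Document | Migrate 
Deploy   | Test    
Audit    | Document


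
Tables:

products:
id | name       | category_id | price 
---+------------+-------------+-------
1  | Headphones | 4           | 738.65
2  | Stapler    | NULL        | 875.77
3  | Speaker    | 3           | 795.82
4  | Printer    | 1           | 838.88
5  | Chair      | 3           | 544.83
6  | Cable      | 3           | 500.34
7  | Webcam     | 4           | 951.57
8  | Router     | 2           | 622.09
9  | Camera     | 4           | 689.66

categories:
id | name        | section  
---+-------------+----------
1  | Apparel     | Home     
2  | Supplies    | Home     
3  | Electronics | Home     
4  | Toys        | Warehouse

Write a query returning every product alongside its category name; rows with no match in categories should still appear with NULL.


LEFT JOIN keeps every row from products (the left table); where category_id has no match in categories, the category columns become NULL. Walk through each product:
  - product 1 (Headphones): category_id=4 -> matches Toys
  - product 2 (Stapler): category_id=NULL, no match -> kept with NULL
  - product 3 (Speaker): category_id=3 -> matches Electronics
  - product 4 (Printer): category_id=1 -> matches Apparel
  - product 5 (Chair): category_id=3 -> matches Electronics
  - product 6 (Cable): category_id=3 -> matches Electronics
  - product 7 (Webcam): category_id=4 -> matches Toys
  - product 8 (Router): category_id=2 -> matches Supplies
  - product 9 (Camera): category_id=4 -> matches Toys
All 9 rows appear; 1 has NULL category.

SQL:
SELECT a.name, b.name AS category
FROM products a
LEFT JOIN categories b ON a.category_id = b.id

Result:
name       | category   
-----------+------------
Headphones | Toys       
Stapler    | NULL       
Speaker    | Electronics
Printer    | Apparel    
Chair      | Electronics
Cable      | Electronics
Webcam     | Toys       
Router     | Supplies   
Camera     | Toys       


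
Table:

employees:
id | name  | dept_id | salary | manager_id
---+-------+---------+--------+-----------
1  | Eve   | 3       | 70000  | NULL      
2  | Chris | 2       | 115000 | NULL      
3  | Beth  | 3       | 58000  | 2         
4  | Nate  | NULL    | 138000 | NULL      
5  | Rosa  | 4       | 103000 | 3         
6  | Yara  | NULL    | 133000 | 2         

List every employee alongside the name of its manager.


This is a self-join: employees is joined to a second copy of itself, matching each row's manager_id to another row's id. Use LEFT JOIN so rows with manager_id=NULL are kept.
  - employee 1 (Eve): manager_id=NULL -> NULL
  - employee 2 (Chris): manager_id=NULL -> NULL
  - employee 3 (Beth): manager_id=2 -> Chris
  - employee 4 (Nate): manager_id=NULL -> NULL
  - employee 5 (Rosa): manager_id=3 -> Beth
  - employee 6 (Yara): manager_id=2 -> Chris

SQL:
SELECT a.name AS item, b.name AS manager
FROM employees a
LEFT JOIN employees b ON a.manager_id = b.id

Result:
item  | manager
------+--------
Eve   | NULL   
Chris | NULL   
Beth  | Chris  
Nate  | NULL   
Rosa  | Beth   
Yara  | Chris  


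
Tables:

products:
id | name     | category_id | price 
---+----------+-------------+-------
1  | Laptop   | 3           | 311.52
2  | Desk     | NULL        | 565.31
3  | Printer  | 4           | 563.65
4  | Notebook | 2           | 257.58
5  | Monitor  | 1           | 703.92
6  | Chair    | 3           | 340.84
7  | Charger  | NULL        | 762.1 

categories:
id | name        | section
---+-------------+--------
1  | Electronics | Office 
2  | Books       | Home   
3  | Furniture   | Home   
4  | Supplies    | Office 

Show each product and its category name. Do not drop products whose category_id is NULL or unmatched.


LEFT JOIN keeps every row from products (the left table); where category_id has no match in categories, the category columns become NULL. Walk through each product:
  - product 1 (Laptop): category_id=3 -> matches Furniture
  - product 2 (Desk): category_id=NULL, no match -> kept with NULL
  - product 3 (Printer): category_id=4 -> matches Supplies
  - product 4 (Notebook): category_id=2 -> matches Books
  - product 5 (Monitor): category_id=1 -> matches Electronics
  - product 6 (Chair): category_id=3 -> matches Furniture
  - product 7 (Charger): category_id=NULL, no match -> kept with NULL
All 7 rows appear; 2 have NULL category.

SQL:
SELECT a.name, b.name AS category
FROM products a
LEFT JOIN categories b ON a.category_id = b.id

Result:
name     | category   
---------+------------
Laptop   | Furniture  
Desk     | NULL       
Printer  | Supplies   
Notebook | Books      
Monitor  | Electronics
Chair    | Furniture  
Charger  | NULL       


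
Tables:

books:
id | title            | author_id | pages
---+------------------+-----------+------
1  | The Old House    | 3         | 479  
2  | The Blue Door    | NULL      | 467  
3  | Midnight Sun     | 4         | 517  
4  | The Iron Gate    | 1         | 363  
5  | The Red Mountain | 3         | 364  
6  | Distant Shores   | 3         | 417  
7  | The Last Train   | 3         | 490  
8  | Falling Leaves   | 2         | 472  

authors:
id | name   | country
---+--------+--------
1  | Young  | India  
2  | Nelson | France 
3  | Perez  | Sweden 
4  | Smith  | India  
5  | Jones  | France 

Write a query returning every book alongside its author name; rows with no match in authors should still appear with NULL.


LEFT JOIN keeps every row from books (the left table); where author_id has no match in authors, the author columns become NULL. Walk through each book:
  - book 1 (The Old House): author_id=3 -> matches Perez
  - book 2 (The Blue Door): author_id=NULL, no match -> kept with NULL
  - book 3 (Midnight Sun): author_id=4 -> matches Smith
  - book 4 (The Iron Gate): author_id=1 -> matches Young
  - book 5 (The Red Mountain): author_id=3 -> matches Perez
  - book 6 (Distant Shores): author_id=3 -> matches Perez
  - book 7 (The Last Train): author_id=3 -> matches Perez
  - book 8 (Falling Leaves): author_id=2 -> matches Nelson
All 8 rows appear; 1 has NULL author.

SQL:
SELECT a.title, b.name AS author
FROM books a
LEFT JOIN authors b ON a.author_id = b.id

Result:
title            | author
-----------------+-------
The Old House    | Perez 
The Blue Door    | NULL  
Midnight Sun     | Smith 
The Iron Gate    | Young 
The Red Mountain | Perez 
Distant Shores   | Perez 
The Last Train   | Perez 
Falling Leaves   | Nelson


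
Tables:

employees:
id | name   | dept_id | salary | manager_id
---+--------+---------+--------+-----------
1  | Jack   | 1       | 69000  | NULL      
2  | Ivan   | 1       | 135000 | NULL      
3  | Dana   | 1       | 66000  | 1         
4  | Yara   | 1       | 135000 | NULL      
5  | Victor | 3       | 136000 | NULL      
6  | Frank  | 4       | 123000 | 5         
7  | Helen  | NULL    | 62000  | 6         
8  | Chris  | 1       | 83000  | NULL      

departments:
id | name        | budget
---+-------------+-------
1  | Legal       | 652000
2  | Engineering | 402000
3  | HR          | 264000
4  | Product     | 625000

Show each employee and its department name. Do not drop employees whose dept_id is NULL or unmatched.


LEFT JOIN keeps every row from employees (the left table); where dept_id has no match in departments, the department columns become NULL. Walk through each employee:
  - employee 1 (Jack): dept_id=1 -> matches Legal
  - employee 2 (Ivan): dept_id=1 -> matches Legal
  - employee 3 (Dana): dept_id=1 -> matches Legal
  - employee 4 (Yara): dept_id=1 -> matches Legal
  - employee 5 (Victor): dept_id=3 -> matches HR
  - employee 6 (Frank): dept_id=4 -> matches Product
  - employee 7 (Helen): dept_id=NULL, no match -> kept with NULL
  - employee 8 (Chris): dept_id=1 -> matches Legal
All 8 rows appear; 1 has NULL department.

SQL:
SELECT a.name, b.name AS department
FROM employees a
LEFT JOIN departments b ON a.dept_id = b.id

Result:
name   | department
-------+-----------
Jack   | Legal     
Ivan   | Legal     
Dana   | Legal     
Yara   | Legal     
Victor | HR        
Frank  | Product   
Helen  | NULL      
Chris  | Legal     


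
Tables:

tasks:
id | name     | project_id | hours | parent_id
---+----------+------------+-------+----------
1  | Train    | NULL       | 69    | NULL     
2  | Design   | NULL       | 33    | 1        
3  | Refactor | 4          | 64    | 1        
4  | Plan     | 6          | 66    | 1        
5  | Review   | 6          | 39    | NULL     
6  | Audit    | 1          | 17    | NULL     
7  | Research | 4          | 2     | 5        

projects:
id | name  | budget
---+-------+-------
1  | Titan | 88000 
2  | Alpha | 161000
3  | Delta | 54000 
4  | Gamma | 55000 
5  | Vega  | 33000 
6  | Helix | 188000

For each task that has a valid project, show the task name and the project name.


INNER JOIN keeps only tasks rows whose project_id matches an id in projects. Walk through each task:
  - task 1 (Train): project_id=NULL, no match -> dropped
  - task 2 (Design): project_id=NULL, no match -> dropped
  - task 3 (Refactor): project_id=4 -> matches Gamma
  - task 4 (Plan): project_id=6 -> matches Helix
  - task 5 (Review): project_id=6 -> matches Helix
  - task 6 (Audit): project_id=1 -> matches Titan
  - task 7 (Research): project_id=4 -> matches Gamma
So 2 of 7 rows are dropped.

SQL:
SELECT a.name, b.name AS project
FROM tasks a
INNER JOIN projects b ON a.project_id = b.id

Result:
name     | project
---------+--------
Refactor | Gamma  
Plan     | Helix  
Review   | Helix  
Audit    | Titan  
Research | Gamma  


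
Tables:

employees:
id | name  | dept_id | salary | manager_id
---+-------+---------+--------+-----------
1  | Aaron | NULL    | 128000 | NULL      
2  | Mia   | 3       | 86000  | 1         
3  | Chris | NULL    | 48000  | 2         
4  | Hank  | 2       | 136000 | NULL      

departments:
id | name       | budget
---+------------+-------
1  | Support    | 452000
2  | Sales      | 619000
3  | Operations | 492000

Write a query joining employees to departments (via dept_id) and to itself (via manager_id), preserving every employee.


Two LEFT JOINs from the same base table employees: one to departments via dept_id, one to employees itself via manager_id. Both are LEFT so every employee is preserved.
Match against departments:
  - employee 1 (Aaron): dept_id=NULL, no match -> kept with NULL
  - employee 2 (Mia): dept_id=3 -> matches Operations
  - employee 3 (Chris): dept_id=NULL, no match -> kept with NULL
  - employee 4 (Hank): dept_id=2 -> matches Sales
Match against employees (self):
  - employee 1 (Aaron): manager_id=NULL -> NULL
  - employee 2 (Mia): manager_id=1 -> Aaron
  - employee 3 (Chris): manager_id=2 -> Mia
  - employee 4 (Hank): manager_id=NULL -> NULL

SQL:
SELECT a.name, b.name AS department, c.name AS manager
FROM employees a
LEFT JOIN departments b ON a.dept_id = b.id
LEFT JOIN employees c ON a.manager_id = c.id

Result:
name  | department | manager
------+------------+--------
Aaron | NULL       | NULL   
Mia   | Operations | Aaron  
Chris | NULL       | Mia    
Hank  | Sales      | NULL   


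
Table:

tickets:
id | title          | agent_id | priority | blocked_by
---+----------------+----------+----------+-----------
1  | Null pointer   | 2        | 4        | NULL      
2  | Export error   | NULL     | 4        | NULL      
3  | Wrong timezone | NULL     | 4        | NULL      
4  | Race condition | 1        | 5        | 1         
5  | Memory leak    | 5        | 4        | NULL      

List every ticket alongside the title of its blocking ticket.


This is a self-join: tickets is joined to a second copy of itself, matching each row's blocked_by to another row's id. Use LEFT JOIN so rows with blocked_by=NULL are kept.
  - ticket 1 (Null pointer): blocked_by=NULL -> NULL
  - ticket 2 (Export error): blocked_by=NULL -> NULL
  - ticket 3 (Wrong timezone): blocked_by=NULL -> NULL
  - ticket 4 (Race condition): blocked_by=1 -> Null pointer
  - ticket 5 (Memory leak): blocked_by=NULL -> NULL

SQL:
SELECT a.title AS item, b.title AS blocked_by
FROM tickets a
LEFT JOIN tickets b ON a.blocked_by = b.id

Result:
item           | blocked_by  
---------------+-------------
Null pointer   | NULL        
Export error   | NULL        
Wrong timezone | NULL        
Race condition | Null pointer
Memory leak    | NULL        


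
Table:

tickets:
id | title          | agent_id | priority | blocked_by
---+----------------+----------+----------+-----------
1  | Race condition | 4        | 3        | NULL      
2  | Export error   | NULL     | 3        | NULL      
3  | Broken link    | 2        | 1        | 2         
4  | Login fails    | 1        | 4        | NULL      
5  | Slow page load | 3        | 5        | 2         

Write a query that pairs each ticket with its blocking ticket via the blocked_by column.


This is a self-join: tickets is joined to a second copy of itself, matching each row's blocked_by to another row's id. Use LEFT JOIN so rows with blocked_by=NULL are kept.
  - ticket 1 (Race condition): blocked_by=NULL -> NULL
  - ticket 2 (Export error): blocked_by=NULL -> NULL
  - ticket 3 (Broken link): blocked_by=2 -> Export error
  - ticket 4 (Login fails): blocked_by=NULL -> NULL
  - ticket 5 (Slow page load): blocked_by=2 -> Export error

SQL:
SELECT a.title AS item, b.title AS blocked_by
FROM tickets a
LEFT JOIN tickets b ON a.blocked_by = b.id

Result:
item           | blocked_by  
---------------+-------------
Race condition | NULL        
Export error   | NULL        
Broken link    | Export error
Login fails    | NULL        
Slow page load | Export error


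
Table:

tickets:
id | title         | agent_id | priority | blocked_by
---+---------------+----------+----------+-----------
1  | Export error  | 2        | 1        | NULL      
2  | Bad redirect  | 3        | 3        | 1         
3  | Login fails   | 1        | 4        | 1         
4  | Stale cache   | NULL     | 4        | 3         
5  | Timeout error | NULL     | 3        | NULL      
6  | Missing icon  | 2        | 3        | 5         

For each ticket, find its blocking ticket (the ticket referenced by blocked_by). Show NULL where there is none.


This is a self-join: tickets is joined to a second copy of itself, matching each row's blocked_by to another row's id. Use LEFT JOIN so rows with blocked_by=NULL are kept.
  - ticket 1 (Export error): blocked_by=NULL -> NULL
  - ticket 2 (Bad redirect): blocked_by=1 -> Export error
  - ticket 3 (Login fails): blocked_by=1 -> Export error
  - ticket 4 (Stale cache): blocked_by=3 -> Login fails
  - ticket 5 (Timeout error): blocked_by=NULL -> NULL
  - ticket 6 (Missing icon): blocked_by=5 -> Timeout error

SQL:
SELECT a.title AS item, b.title AS blocked_by
FROM tickets a
LEFT JOIN tickets b ON a.blocked_by = b.id

Result:
item          | blocked_by   
--------------+--------------
Export error  | NULL         
Bad redirect  | Export error 
Login fails   | Export error 
Stale cache   | Login fails  
Timeout error | NULL         
Missing icon  | Timeout error
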